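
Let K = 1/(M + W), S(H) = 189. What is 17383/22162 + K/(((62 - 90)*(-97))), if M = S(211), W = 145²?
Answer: 71540016211/91208065592 ≈ 0.78436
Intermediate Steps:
W = 21025
M = 189
K = 1/21214 (K = 1/(189 + 21025) = 1/21214 ≈ 4.7139e-5)
17383/22162 + K/(((62 - 90)*(-97))) = 17383/22162 + 1/(21214*(((62 - 90)*(-97)))) = 17383*(1/22162) + 1/(21214*((-28*(-97)))) = 17383/22162 + (1/21214)/2716 = 17383/22162 + (1/21214)*(1/2716) = 17383/22162 + 1/57617224 = 71540016211/91208065592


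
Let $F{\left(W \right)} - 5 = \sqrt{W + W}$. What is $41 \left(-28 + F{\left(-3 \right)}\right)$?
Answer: $-943 + 41 i \sqrt{6} \approx -943.0 + 100.43 i$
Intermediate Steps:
$F{\left(W \right)} = 5 + \sqrt{2} \sqrt{W}$ ($F{\left(W \right)} = 5 + \sqrt{W + W} = 5 + \sqrt{2 W} = 5 + \sqrt{2} \sqrt{W}$)
$41 \left(-28 + F{\left(-3 \right)}\right) = 41 \left(-28 + \left(5 + \sqrt{2} \sqrt{-3}\right)\right) = 41 \left(-28 + \left(5 + \sqrt{2} i \sqrt{3}\right)\right) = 41 \left(-28 + \left(5 + i \sqrt{6}\right)\right) = 41 \left(-23 + i \sqrt{6}\right) = -943 + 41 i \sqrt{6}$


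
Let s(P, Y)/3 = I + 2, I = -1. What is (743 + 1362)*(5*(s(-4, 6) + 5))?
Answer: 84200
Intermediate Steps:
s(P, Y) = 3 (s(P, Y) = 3*(-1 + 2) = 3*1 = 3)
(743 + 1362)*(5*(s(-4, 6) + 5)) = (743 + 1362)*(5*(3 + 5)) = 2105*(5*8) = 2105*40 = 84200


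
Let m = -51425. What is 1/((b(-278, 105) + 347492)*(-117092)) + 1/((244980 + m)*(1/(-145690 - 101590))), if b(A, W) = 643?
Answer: -2016015651098231/1578008368411620 ≈ -1.2776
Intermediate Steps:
1/((b(-278, 105) + 347492)*(-117092)) + 1/((244980 + m)*(1/(-145690 - 101590))) = 1/((643 + 347492)*(-117092)) + 1/((244980 - 51425)*(1/(-145690 - 101590))) = -1/117092/348135 + 1/(193555*(1/(-247280))) = (1/348135)*(-1/117092) + 1/(193555*(-1/247280)) = -1/40763823420 + (1/193555)*(-247280) = -1/40763823420 - 49456/38711 = -2016015651098231/1578008368411620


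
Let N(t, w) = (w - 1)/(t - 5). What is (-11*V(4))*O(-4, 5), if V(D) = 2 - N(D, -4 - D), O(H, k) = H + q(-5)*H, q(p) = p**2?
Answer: -8008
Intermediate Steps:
N(t, w) = (-1 + w)/(-5 + t)
O(H, k) = 26*H (O(H, k) = H + (-5)**2*H = H + 25*H = 26*H)
V(D) = 2 - (-5 - D)/(-5 + D) (V(D) = 2 - (-1 + (-4 - D))/(-5 + D) = 2 - (-5 - D)/(-5 + D))
(-11*V(4))*O(-4, 5) = (-11*(-5 + 3*4)/(-5 + 4))*(26*(-4)) = -11*(-5 + 12)/(-1)*(-104) = -(-11)*7*(-104) = -11*(-7)*(-104) = 77*(-104) = -8008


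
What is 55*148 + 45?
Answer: 8185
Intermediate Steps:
55*148 + 45 = 8140 + 45 = 8185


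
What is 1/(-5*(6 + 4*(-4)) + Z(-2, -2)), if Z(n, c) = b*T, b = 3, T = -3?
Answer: 1/41 ≈ 0.024390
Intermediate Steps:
Z(n, c) = -9 (Z(n, c) = 3*(-3) = -9)
1/(-5*(6 + 4*(-4)) + Z(-2, -2)) = 1/(-5*(6 + 4*(-4)) - 9) = 1/(-5*(6 - 16) - 9) = 1/(-5*(-10) - 9) = 1/(50 - 9) = 1/41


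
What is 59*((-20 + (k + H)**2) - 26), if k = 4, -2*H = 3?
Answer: -9381/4 ≈ -2345.3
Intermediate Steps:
H = -3/2 (H = -1/2*3 = -3/2 ≈ -1.5000)
59*((-20 + (k + H)**2) - 26) = 59*((-20 + (4 - 3/2)**2) - 26) = 59*((-20 + (5/2)**2) - 26) = 59*((-20 + 25/4) - 26) = 59*(-55/4 - 26) = 59*(-159/4) = -9381/4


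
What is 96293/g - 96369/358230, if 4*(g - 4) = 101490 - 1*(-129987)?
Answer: 38557138881/27642579130 ≈ 1.3948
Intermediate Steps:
g = 231493/4 (g = 4 + (101490 - 1*(-129987))/4 = 4 + (101490 + 129987)/4 = 4 + (¼)*231477 = 4 + 231477/4 = 231493/4 ≈ 57873.)
96293/g - 96369/358230 = 96293/(231493/4) - 96369/358230 = 96293*(4/231493) - 96369*1/358230 = 385172/231493 - 32123/119410 = 38557138881/27642579130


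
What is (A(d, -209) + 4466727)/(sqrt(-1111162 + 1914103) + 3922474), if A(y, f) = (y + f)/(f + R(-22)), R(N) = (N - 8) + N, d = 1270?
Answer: 4572877794653164/4015694185688835 - 1165814686*sqrt(802941)/4015694185688835 ≈ 1.1385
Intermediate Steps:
R(N) = -8 + 2*N (R(N) = (-8 + N) + N = -8 + 2*N)
A(y, f) = (f + y)/(-52 + f) (A(y, f) = (y + f)/(f + (-8 + 2*(-22))) = (f + y)/(f + (-8 - 44)) = (f + y)/(f - 52) = (f + y)/(-52 + f))
(A(d, -209) + 4466727)/(sqrt(-1111162 + 1914103) + 3922474) = ((-209 + 1270)/(-52 - 209) + 4466727)/(sqrt(-1111162 + 1914103) + 3922474) = (1061/(-261) + 4466727)/(sqrt(802941) + 3922474) = (-1/261*1061 + 4466727)/(3922474 + sqrt(802941)) = (-1061/261 + 4466727)/(3922474 + sqrt(802941)) = 1165814686/(261*(3922474 + sqrt(802941)))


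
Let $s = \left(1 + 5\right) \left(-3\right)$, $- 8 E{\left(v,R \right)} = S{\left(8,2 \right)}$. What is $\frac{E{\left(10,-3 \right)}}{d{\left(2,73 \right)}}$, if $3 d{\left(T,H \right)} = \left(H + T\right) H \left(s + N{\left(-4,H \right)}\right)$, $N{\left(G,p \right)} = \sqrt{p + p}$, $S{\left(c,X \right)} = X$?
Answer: $\frac{9}{649700} + \frac{\sqrt{146}}{1299400} \approx 2.3151 \cdot 10^{-5}$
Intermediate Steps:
$E{\left(v,R \right)} = - \frac{1}{4}$ ($E{\left(v,R \right)} = \left(- \frac{1}{8}\right) 2 = - \frac{1}{4}$)
$N{\left(G,p \right)} = \sqrt{2} \sqrt{p}$ ($N{\left(G,p \right)} = \sqrt{2 p} = \sqrt{2} \sqrt{p}$)
$s = -18$ ($s = 6 \left(-3\right) = -18$)
$d{\left(T,H \right)} = \frac{H \left(-18 + \sqrt{2} \sqrt{H}\right) \left(H + T\right)}{3}$ ($d{\left(T,H \right)} = \frac{\left(H + T\right) H \left(-18 + \sqrt{2} \sqrt{H}\right)}{3} = \frac{H \left(H + T\right) \left(-18 + \sqrt{2} \sqrt{H}\right)}{3} = \frac{H \left(-18 + \sqrt{2} \sqrt{H}\right) \left(H + T\right)}{3}$)
$\frac{E{\left(10,-3 \right)}}{d{\left(2,73 \right)}} = - \frac{1}{4 \cdot \frac{1}{3} \cdot 73 \left(\left(-18\right) 73 - 36 + \sqrt{2} \cdot 73^{\frac{3}{2}} + 2 \sqrt{2} \sqrt{73}\right)} = - \frac{1}{4 \cdot \frac{1}{3} \cdot 73 \left(-1314 - 36 + \sqrt{2} \cdot 73 \sqrt{73} + 2 \sqrt{146}\right)} = - \frac{1}{4 \cdot \frac{1}{3} \cdot 73 \left(-1314 - 36 + 73 \sqrt{146} + 2 \sqrt{146}\right)} = - \frac{1}{4 \cdot \frac{1}{3} \cdot 73 \left(-1350 + 75 \sqrt{146}\right)} = - \frac{1}{4 \left(-32850 + 1825 \sqrt{146}\right)}$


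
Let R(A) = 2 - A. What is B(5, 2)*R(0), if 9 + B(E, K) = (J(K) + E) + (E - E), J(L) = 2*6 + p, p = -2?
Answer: 12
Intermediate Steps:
J(L) = 10 (J(L) = 2*6 - 2 = 12 - 2 = 10)
B(E, K) = 1 + E (B(E, K) = -9 + ((10 + E) + (E - E)) = -9 + ((10 + E) + 0) = -9 + (10 + E) = 1 + E)
B(5, 2)*R(0) = (1 + 5)*(2 - 1*0) = 6*(2 + 0) = 6*2 = 12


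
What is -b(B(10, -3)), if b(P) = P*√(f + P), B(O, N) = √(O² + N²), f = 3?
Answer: -√(327 + 109*√109) ≈ -38.275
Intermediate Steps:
B(O, N) = √(N² + O²)
b(P) = P*√(3 + P)
-b(B(10, -3)) = -√((-3)² + 10²)*√(3 + √((-3)² + 10²)) = -√(9 + 100)*√(3 + √(9 + 100)) = -√109*√(3 + √109)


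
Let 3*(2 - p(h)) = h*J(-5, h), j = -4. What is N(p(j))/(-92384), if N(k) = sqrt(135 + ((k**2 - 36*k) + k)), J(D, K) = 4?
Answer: -I*sqrt(611)/277152 ≈ -8.9187e-5*I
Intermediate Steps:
p(h) = 2 - 4*h/3 (p(h) = 2 - h*4/3 = 2 - 4*h/3)
N(k) = sqrt(135 + k**2 - 35*k) (N(k) = sqrt(135 + (k**2 - 35*k)) = sqrt(135 + k**2 - 35*k))
N(p(j))/(-92384) = sqrt(135 + (2 - 4/3*(-4))**2 - 35*(2 - 4/3*(-4)))/(-92384) = sqrt(135 + (2 + 16/3)**2 - 35*(2 + 16/3))*(-1/92384) = sqrt(135 + (22/3)**2 - 35*22/3)*(-1/92384) = sqrt(135 + 484/9 - 770/3)*(-1/92384) = sqrt(-611/9)*(-1/92384) = (I*sqrt(611)/3)*(-1/92384) = -I*sqrt(611)/277152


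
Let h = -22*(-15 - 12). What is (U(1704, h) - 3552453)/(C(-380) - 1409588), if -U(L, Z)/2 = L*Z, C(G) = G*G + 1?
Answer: 1858935/421729 ≈ 4.4079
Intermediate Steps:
h = 594 (h = -22*(-27) = 594)
C(G) = 1 + G² (C(G) = G² + 1 = 1 + G²)
U(L, Z) = -2*L*Z
(U(1704, h) - 3552453)/(C(-380) - 1409588) = (-2*1704*594 - 3552453)/((1 + (-380)²) - 1409588) = (-2024352 - 3552453)/((1 + 144400) - 1409588) = -5576805/(144401 - 1409588) = -5576805/(-1265187) = -5576805*(-1/1265187) = 1858935/421729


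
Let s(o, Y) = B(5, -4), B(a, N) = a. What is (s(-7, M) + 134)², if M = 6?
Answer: 19321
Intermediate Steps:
s(o, Y) = 5
(s(-7, M) + 134)² = (5 + 134)² = 139² = 19321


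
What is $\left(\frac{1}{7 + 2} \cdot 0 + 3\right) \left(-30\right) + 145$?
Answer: $55$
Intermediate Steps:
$\left(\frac{1}{7 + 2} \cdot 0 + 3\right) \left(-30\right) + 145 = \left(\frac{1}{9} \cdot 0 + 3\right) \left(-30\right) + 145 = \left(0 + 3\right) \left(-30\right) + 145 = 3 \left(-30\right) + 145 = -90 + 145 = 55$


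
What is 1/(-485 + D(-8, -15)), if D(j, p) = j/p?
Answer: -15/7267 ≈ -0.0020641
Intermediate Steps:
1/(-485 + D(-8, -15)) = 1/(-485 - 8/(-15)) = 1/(-485 - 8*(-1/15)) = 1/(-485 + 8/15) = 1/(-7267/15) = -15/7267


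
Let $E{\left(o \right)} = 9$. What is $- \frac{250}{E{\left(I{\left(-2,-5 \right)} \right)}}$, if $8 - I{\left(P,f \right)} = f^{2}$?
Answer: $- \frac{250}{9} \approx -27.778$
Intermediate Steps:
$I{\left(P,f \right)} = 8 - f^{2}$
$- \frac{250}{E{\left(I{\left(-2,-5 \right)} \right)}} = - \frac{250}{9}$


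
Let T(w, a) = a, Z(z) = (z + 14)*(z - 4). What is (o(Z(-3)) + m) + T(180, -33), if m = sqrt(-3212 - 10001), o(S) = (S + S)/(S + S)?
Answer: -32 + I*sqrt(13213) ≈ -32.0 + 114.95*I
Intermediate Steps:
Z(z) = (-4 + z)*(14 + z) (Z(z) = (14 + z)*(-4 + z) = (-4 + z)*(14 + z))
o(S) = 1 (o(S) = (2*S)/((2*S)) = (2*S)*(1/(2*S)) = 1)
m = I*sqrt(13213) (m = sqrt(-13213) = I*sqrt(13213) ≈ 114.95*I)
(o(Z(-3)) + m) + T(180, -33) = (1 + I*sqrt(13213)) - 33 = -32 + I*sqrt(13213)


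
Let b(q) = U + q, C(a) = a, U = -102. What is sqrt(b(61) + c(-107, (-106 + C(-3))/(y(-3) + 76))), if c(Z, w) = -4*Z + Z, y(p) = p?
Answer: 2*sqrt(70) ≈ 16.733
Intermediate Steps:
b(q) = -102 + q
c(Z, w) = -3*Z
sqrt(b(61) + c(-107, (-106 + C(-3))/(y(-3) + 76))) = sqrt((-102 + 61) - 3*(-107)) = sqrt(-41 + 321) = sqrt(280) = 2*sqrt(70)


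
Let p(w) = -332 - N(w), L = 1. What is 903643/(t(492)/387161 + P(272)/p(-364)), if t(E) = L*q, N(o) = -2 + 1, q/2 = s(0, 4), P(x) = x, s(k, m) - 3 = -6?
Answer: -115802113410113/105309778 ≈ -1.0996e+6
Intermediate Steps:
s(k, m) = -3 (s(k, m) = 3 - 6 = -3)
q = -6 (q = 2*(-3) = -6)
N(o) = -1
t(E) = -6 (t(E) = 1*(-6) = -6)
p(w) = -331 (p(w) = -332 - 1*(-1) = -332 + 1 = -331)
903643/(t(492)/387161 + P(272)/p(-364)) = 903643/(-6/387161 + 272/(-331)) = 903643/(-6*1/387161 + 272*(-1/331)) = 903643/(-6/387161 - 272/331) = 903643/(-105309778/128150291) = 903643*(-128150291/105309778) = -115802113410113/105309778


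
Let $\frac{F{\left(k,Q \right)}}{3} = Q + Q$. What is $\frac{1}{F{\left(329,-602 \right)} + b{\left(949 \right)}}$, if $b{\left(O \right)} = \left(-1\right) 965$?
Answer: $- \frac{1}{4577} \approx -0.00021848$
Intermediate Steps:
$F{\left(k,Q \right)} = 6 Q$ ($F{\left(k,Q \right)} = 3 \left(Q + Q\right) = 3 \cdot 2 Q = 6 Q$)
$b{\left(O \right)} = -965$
$\frac{1}{F{\left(329,-602 \right)} + b{\left(949 \right)}} = \frac{1}{6 \left(-602\right) - 965} = \frac{1}{-3612 - 965} = \frac{1}{-4577} = - \frac{1}{4577}$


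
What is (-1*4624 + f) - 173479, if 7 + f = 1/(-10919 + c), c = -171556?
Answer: -32500622251/182475 ≈ -1.7811e+5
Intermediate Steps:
f = -1277326/182475 (f = -7 + 1/(-10919 - 171556) = -7 + 1/(-182475) = -7 - 1/182475 = -1277326/182475 ≈ -7.0000)
(-1*4624 + f) - 173479 = (-1*4624 - 1277326/182475) - 173479 = (-4624 - 1277326/182475) - 173479 = -845041726/182475 - 173479 = -32500622251/182475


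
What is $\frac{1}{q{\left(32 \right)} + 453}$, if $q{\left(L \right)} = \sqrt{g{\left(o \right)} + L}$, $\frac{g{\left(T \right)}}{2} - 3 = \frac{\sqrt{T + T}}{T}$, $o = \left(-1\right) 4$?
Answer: $\frac{1}{453 + \sqrt{38 - i \sqrt{2}}} \approx 0.0021779 + 5.44 \cdot 10^{-7} i$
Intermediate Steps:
$o = -4$
$g{\left(T \right)} = 6 + \frac{2 \sqrt{2}}{\sqrt{T}}$ ($g{\left(T \right)} = 6 + 2 \frac{\sqrt{T + T}}{T} = 6 + 2 \frac{\sqrt{2 T}}{T} = 6 + 2 \frac{\sqrt{2} \sqrt{T}}{T} = 6 + 2 \frac{\sqrt{2}}{\sqrt{T}} = 6 + \frac{2 \sqrt{2}}{\sqrt{T}}$)
$q{\left(L \right)} = \sqrt{6 + L - i \sqrt{2}}$ ($q{\left(L \right)} = \sqrt{\left(6 + \frac{2 \sqrt{2}}{2 i}\right) + L} = \sqrt{\left(6 + 2 \sqrt{2} \left(- \frac{i}{2}\right)\right) + L} = \sqrt{\left(6 - i \sqrt{2}\right) + L} = \sqrt{6 + L - i \sqrt{2}}$)
$\frac{1}{q{\left(32 \right)} + 453} = \frac{1}{\sqrt{6 + 32 - i \sqrt{2}} + 453} = \frac{1}{\sqrt{38 - i \sqrt{2}} + 453} = \frac{1}{453 + \sqrt{38 - i \sqrt{2}}}$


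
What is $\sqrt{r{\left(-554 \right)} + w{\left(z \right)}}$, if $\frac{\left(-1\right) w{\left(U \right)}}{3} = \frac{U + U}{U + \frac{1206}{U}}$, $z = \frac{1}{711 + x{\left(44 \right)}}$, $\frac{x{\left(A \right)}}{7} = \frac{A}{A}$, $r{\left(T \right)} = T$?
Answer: $\frac{4 i \sqrt{13383884375208082970}}{621721945} \approx 23.537 i$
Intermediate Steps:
$x{\left(A \right)} = 7$ ($x{\left(A \right)} = 7 \frac{A}{A} = 7 \cdot 1 = 7$)
$z = \frac{1}{718}$ ($z = \frac{1}{711 + 7} = \frac{1}{718} \approx 0.0013928$)
$w{\left(U \right)} = - \frac{6 U}{U + \frac{1206}{U}}$ ($w{\left(U \right)} = - 3 \frac{U + U}{U + \frac{1206}{U}} = - 3 \frac{2 U}{U + \frac{1206}{U}} = - \frac{6 U}{U + \frac{1206}{U}}$)
$\sqrt{r{\left(-554 \right)} + w{\left(z \right)}} = \sqrt{-554 - \frac{6}{515524 \left(1206 + \left(\frac{1}{718}\right)^{2}\right)}} = \sqrt{-554 - \frac{3}{257762 \left(1206 + \frac{1}{515524}\right)}} = \sqrt{-554 - \frac{3}{257762 \cdot \frac{621721945}{515524}}} = \sqrt{-554 - \frac{3}{257762} \cdot \frac{515524}{621721945}} = \sqrt{-554 - \frac{6}{621721945}} = \sqrt{- \frac{344433957536}{621721945}} = \frac{4 i \sqrt{13383884375208082970}}{621721945}$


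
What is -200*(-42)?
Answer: 8400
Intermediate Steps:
-200*(-42) = 8400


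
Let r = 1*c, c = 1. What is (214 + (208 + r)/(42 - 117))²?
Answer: 250937281/5625 ≈ 44611.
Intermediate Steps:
r = 1 (r = 1*1 = 1)
(214 + (208 + r)/(42 - 117))² = (214 + (208 + 1)/(42 - 117))² = (214 + 209/(-75))² = (214 + 209*(-1/75))² = (214 - 209/75)² = (15841/75)² = 250937281/5625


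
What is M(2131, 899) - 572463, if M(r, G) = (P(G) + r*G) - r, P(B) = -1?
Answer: 1341174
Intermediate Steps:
M(r, G) = -1 - r + G*r (M(r, G) = (-1 + r*G) - r = (-1 + G*r) - r = -1 - r + G*r)
M(2131, 899) - 572463 = (-1 - 1*2131 + 899*2131) - 572463 = (-1 - 2131 + 1915769) - 572463 = 1913637 - 572463 = 1341174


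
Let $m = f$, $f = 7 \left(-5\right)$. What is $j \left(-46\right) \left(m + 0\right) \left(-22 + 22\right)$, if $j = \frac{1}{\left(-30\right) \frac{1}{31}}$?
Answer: $0$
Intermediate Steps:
$j = - \frac{31}{30}$ ($j = \frac{1}{\left(-30\right) \frac{1}{31}} = \frac{1}{- \frac{30}{31}} = - \frac{31}{30} \approx -1.0333$)
$f = -35$
$m = -35$
$j \left(-46\right) \left(m + 0\right) \left(-22 + 22\right) = \left(- \frac{31}{30}\right) \left(-46\right) \left(-35 + 0\right) \left(-22 + 22\right) = \frac{713 \left(\left(-35\right) 0\right)}{15} = \frac{713}{15} \cdot 0 = 0$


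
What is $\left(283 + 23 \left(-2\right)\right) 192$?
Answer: $45504$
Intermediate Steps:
$\left(283 + 23 \left(-2\right)\right) 192 = \left(283 - 46\right) 192 = 237 \cdot 192 = 45504$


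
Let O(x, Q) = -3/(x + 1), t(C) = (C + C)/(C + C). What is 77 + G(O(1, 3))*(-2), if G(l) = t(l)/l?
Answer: 235/3 ≈ 78.333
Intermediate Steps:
t(C) = 1 (t(C) = (2*C)/((2*C)) = (2*C)*(1/(2*C)) = 1)
O(x, Q) = -3/(1 + x)
G(l) = 1/l
77 + G(O(1, 3))*(-2) = 77 - 2/(-3/(1 + 1)) = 77 - 2/(-3/2) = 77 - ⅔*(-2) = 77 + 4/3 = 235/3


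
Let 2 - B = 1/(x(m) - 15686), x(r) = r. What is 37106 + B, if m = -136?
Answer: 587122777/15822 ≈ 37108.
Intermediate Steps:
B = 31645/15822 (B = 2 - 1/(-136 - 15686) = 2 - 1/(-15822) = 2 - 1*(-1/15822) = 2 + 1/15822 = 31645/15822 ≈ 2.0001)
37106 + B = 37106 + 31645/15822 = 587122777/15822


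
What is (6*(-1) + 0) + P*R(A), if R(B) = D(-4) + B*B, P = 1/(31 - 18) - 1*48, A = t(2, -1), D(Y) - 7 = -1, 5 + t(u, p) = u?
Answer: -9423/13 ≈ -724.85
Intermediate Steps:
t(u, p) = -5 + u
D(Y) = 6 (D(Y) = 7 - 1 = 6)
A = -3 (A = -5 + 2 = -3)
P = -623/13 (P = 1/13 - 48 = -623/13 ≈ -47.923)
R(B) = 6 + B² (R(B) = 6 + B*B = 6 + B²)
(6*(-1) + 0) + P*R(A) = (6*(-1) + 0) - 623*(6 + (-3)²)/13 = (-6 + 0) - 623*(6 + 9)/13 = -6 - 623/13*15 = -6 - 9345/13 = -9423/13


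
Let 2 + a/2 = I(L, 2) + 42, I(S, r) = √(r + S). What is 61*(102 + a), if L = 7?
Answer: 11468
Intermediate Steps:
I(S, r) = √(S + r)
a = 86 (a = -4 + 2*(√(7 + 2) + 42) = -4 + 2*(√9 + 42) = -4 + 2*(3 + 42) = -4 + 2*45 = -4 + 90 = 86)
61*(102 + a) = 61*(102 + 86) = 61*188 = 11468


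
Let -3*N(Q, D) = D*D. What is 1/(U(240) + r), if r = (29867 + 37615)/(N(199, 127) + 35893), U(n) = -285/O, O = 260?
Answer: 2380300/2654421 ≈ 0.89673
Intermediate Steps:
N(Q, D) = -D²/3 (N(Q, D) = -D*D/3 = -D²/3)
U(n) = -57/52 (U(n) = -285/260 = -285*1/260 = -57/52)
r = 101223/45775 (r = (29867 + 37615)/(-⅓*127² + 35893) = 67482/(-⅓*16129 + 35893) = 67482/(-16129/3 + 35893) = 67482/(91550/3) = 67482*(3/91550) = 101223/45775 ≈ 2.2113)
1/(U(240) + r) = 1/(-57/52 + 101223/45775) = 1/(2654421/2380300) = 2380300/2654421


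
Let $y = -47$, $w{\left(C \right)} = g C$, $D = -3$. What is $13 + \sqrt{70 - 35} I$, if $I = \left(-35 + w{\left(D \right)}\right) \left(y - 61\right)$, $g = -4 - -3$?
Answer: $13 + 3456 \sqrt{35} \approx 20459.0$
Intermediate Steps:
$g = -1$ ($g = -4 + 3 = -1$)
$w{\left(C \right)} = - C$
$I = 3456$ ($I = \left(-35 - -3\right) \left(-47 - 61\right) = \left(-35 + 3\right) \left(-108\right) = \left(-32\right) \left(-108\right) = 3456$)
$13 + \sqrt{70 - 35} I = 13 + \sqrt{70 - 35} \cdot 3456 = 13 + \sqrt{35} \cdot 3456 = 13 + 3456 \sqrt{35}$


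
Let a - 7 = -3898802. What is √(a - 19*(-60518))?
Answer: I*√2748953 ≈ 1658.0*I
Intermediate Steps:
a = -3898795 (a = 7 - 3898802 = -3898795)
√(a - 19*(-60518)) = √(-3898795 - 19*(-60518)) = √(-3898795 + 1149842) = √(-2748953) = I*√2748953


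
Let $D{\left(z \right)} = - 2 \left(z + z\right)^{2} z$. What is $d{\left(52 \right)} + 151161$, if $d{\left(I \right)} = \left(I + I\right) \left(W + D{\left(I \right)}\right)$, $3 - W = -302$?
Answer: $-116802975$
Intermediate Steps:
$W = 305$ ($W = 3 - -302 = 3 + 302 = 305$)
$D{\left(z \right)} = - 8 z^{3}$ ($D{\left(z \right)} = - 2 \left(2 z\right)^{2} z = - 2 \cdot 4 z^{2} z = - 8 z^{2} z = - 8 z^{3}$)
$d{\left(I \right)} = 2 I \left(305 - 8 I^{3}\right)$ ($d{\left(I \right)} = \left(I + I\right) \left(305 - 8 I^{3}\right) = 2 I \left(305 - 8 I^{3}\right)$)
$d{\left(52 \right)} + 151161 = \left(- 16 \cdot 52^{4} + 610 \cdot 52\right) + 151161 = \left(\left(-16\right) 7311616 + 31720\right) + 151161 = \left(-116985856 + 31720\right) + 151161 = -116954136 + 151161 = -116802975$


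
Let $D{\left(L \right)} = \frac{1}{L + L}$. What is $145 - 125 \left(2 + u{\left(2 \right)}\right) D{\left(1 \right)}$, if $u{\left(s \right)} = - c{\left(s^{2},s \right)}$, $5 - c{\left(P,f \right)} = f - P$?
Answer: $\frac{915}{2} \approx 457.5$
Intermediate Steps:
$D{\left(L \right)} = \frac{1}{2 L}$
$c{\left(P,f \right)} = 5 + P - f$ ($c{\left(P,f \right)} = 5 - \left(f - P\right) = 5 + \left(P - f\right) = 5 + P - f$)
$u{\left(s \right)} = -5 + s - s^{2}$ ($u{\left(s \right)} = - (5 + s^{2} - s) = -5 + s - s^{2}$)
$145 - 125 \left(2 + u{\left(2 \right)}\right) D{\left(1 \right)} = 145 - 125 \left(2 - 7\right) \frac{1}{2 \cdot 1} = 145 - 125 \left(2 - 7\right) \frac{1}{2} \cdot 1 = 145 - 125 \left(2 - 7\right) \frac{1}{2} = 145 - 125 \left(\left(-5\right) \frac{1}{2}\right) = 145 - - \frac{625}{2} = 145 + \frac{625}{2} = \frac{915}{2}$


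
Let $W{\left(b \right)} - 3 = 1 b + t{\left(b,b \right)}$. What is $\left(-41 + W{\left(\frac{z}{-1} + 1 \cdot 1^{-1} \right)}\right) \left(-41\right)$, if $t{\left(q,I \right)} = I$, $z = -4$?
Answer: $1148$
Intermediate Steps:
$W{\left(b \right)} = 3 + 2 b$ ($W{\left(b \right)} = 3 + \left(1 b + b\right) = 3 + \left(b + b\right) = 3 + 2 b$)
$\left(-41 + W{\left(\frac{z}{-1} + 1 \cdot 1^{-1} \right)}\right) \left(-41\right) = \left(-41 + \left(3 + 2 \left(- \frac{4}{-1} + 1 \cdot 1^{-1}\right)\right)\right) \left(-41\right) = \left(-41 + \left(3 + 2 \left(\left(-4\right) \left(-1\right) + 1 \cdot 1\right)\right)\right) \left(-41\right) = \left(-41 + \left(3 + 2 \left(4 + 1\right)\right)\right) \left(-41\right) = \left(-41 + \left(3 + 2 \cdot 5\right)\right) \left(-41\right) = \left(-41 + \left(3 + 10\right)\right) \left(-41\right) = \left(-41 + 13\right) \left(-41\right) = \left(-28\right) \left(-41\right) = 1148$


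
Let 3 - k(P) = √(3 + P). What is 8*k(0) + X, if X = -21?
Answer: 3 - 8*√3 ≈ -10.856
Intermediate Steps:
k(P) = 3 - √(3 + P)
8*k(0) + X = 8*(3 - √(3 + 0)) - 21 = 8*(3 - √3) - 21 = (24 - 8*√3) - 21 = 3 - 8*√3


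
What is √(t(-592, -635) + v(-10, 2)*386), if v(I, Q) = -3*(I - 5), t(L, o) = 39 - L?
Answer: √18001 ≈ 134.17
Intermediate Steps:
v(I, Q) = 15 - 3*I (v(I, Q) = -3*(-5 + I) = 15 - 3*I)
√(t(-592, -635) + v(-10, 2)*386) = √((39 - 1*(-592)) + (15 - 3*(-10))*386) = √((39 + 592) + (15 + 30)*386) = √(631 + 45*386) = √(631 + 17370) = √18001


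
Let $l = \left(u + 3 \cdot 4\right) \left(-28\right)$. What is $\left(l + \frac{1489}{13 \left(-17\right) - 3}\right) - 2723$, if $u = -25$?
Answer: $- \frac{529905}{224} \approx -2365.6$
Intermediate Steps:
$l = 364$ ($l = \left(-25 + 3 \cdot 4\right) \left(-28\right) = \left(-25 + 12\right) \left(-28\right) = \left(-13\right) \left(-28\right) = 364$)
$\left(l + \frac{1489}{13 \left(-17\right) - 3}\right) - 2723 = \left(364 + \frac{1489}{13 \left(-17\right) - 3}\right) - 2723 = \left(364 + \frac{1489}{-221 + \left(-14 + 11\right)}\right) - 2723 = \left(364 + \frac{1489}{-221 - 3}\right) - 2723 = \left(364 + \frac{1489}{-224}\right) - 2723 = \left(364 + 1489 \left(- \frac{1}{224}\right)\right) - 2723 = \left(364 - \frac{1489}{224}\right) - 2723 = \frac{80047}{224} - 2723 = - \frac{529905}{224}$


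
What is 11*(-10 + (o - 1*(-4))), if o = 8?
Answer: 22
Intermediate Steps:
11*(-10 + (o - 1*(-4))) = 11*(-10 + (8 - 1*(-4))) = 11*(-10 + (8 + 4)) = 11*(-10 + 12) = 11*2 = 22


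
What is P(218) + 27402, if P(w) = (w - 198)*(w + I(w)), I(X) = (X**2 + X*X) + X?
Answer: 1937082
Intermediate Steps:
I(X) = X + 2*X**2 (I(X) = (X**2 + X**2) + X = 2*X**2 + X = X + 2*X**2)
P(w) = (-198 + w)*(w + w*(1 + 2*w)) (P(w) = (w - 198)*(w + w*(1 + 2*w)) = (-198 + w)*(w + w*(1 + 2*w)))
P(218) + 27402 = 2*218*(-198 + 218**2 - 197*218) + 27402 = 2*218*(-198 + 47524 - 42946) + 27402 = 2*218*4380 + 27402 = 1909680 + 27402 = 1937082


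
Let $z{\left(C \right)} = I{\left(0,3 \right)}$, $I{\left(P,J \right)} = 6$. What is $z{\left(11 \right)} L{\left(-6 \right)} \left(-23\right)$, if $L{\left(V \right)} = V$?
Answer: $828$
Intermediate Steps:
$z{\left(C \right)} = 6$
$z{\left(11 \right)} L{\left(-6 \right)} \left(-23\right) = 6 \left(-6\right) \left(-23\right) = \left(-36\right) \left(-23\right) = 828$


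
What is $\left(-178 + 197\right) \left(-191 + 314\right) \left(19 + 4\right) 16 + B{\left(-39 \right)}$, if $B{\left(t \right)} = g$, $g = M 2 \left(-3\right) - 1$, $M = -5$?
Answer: $860045$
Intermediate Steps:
$g = 29$ ($g = \left(-5\right) 2 \left(-3\right) - 1 = \left(-10\right) \left(-3\right) - 1 = 30 - 1 = 29$)
$B{\left(t \right)} = 29$
$\left(-178 + 197\right) \left(-191 + 314\right) \left(19 + 4\right) 16 + B{\left(-39 \right)} = \left(-178 + 197\right) \left(-191 + 314\right) \left(19 + 4\right) 16 + 29 = 19 \cdot 123 \cdot 23 \cdot 16 + 29 = 2337 \cdot 368 + 29 = 860016 + 29 = 860045$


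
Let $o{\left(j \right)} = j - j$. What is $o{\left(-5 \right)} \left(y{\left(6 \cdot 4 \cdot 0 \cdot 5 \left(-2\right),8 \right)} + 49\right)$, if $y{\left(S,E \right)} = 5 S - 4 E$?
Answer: $0$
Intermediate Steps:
$o{\left(j \right)} = 0$
$y{\left(S,E \right)} = - 4 E + 5 S$
$o{\left(-5 \right)} \left(y{\left(6 \cdot 4 \cdot 0 \cdot 5 \left(-2\right),8 \right)} + 49\right) = 0 \left(\left(\left(-4\right) 8 + 5 \cdot 6 \cdot 4 \cdot 0 \cdot 5 \left(-2\right)\right) + 49\right) = 0 \left(\left(-32 + 5 \cdot 24 \cdot 0 \cdot 5 \left(-2\right)\right) + 49\right) = 0 \left(\left(-32 + 5 \cdot 0 \cdot 5 \left(-2\right)\right) + 49\right) = 0 \left(\left(-32 + 5 \cdot 0 \left(-2\right)\right) + 49\right) = 0 \left(\left(-32 + 5 \cdot 0\right) + 49\right) = 0 \left(\left(-32 + 0\right) + 49\right) = 0 \left(-32 + 49\right) = 0 \cdot 17 = 0$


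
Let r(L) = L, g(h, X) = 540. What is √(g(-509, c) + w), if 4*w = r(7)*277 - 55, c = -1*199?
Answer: √1011 ≈ 31.796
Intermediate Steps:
c = -199
w = 471 (w = (7*277 - 55)/4 = (1939 - 55)/4 = (¼)*1884 = 471)
√(g(-509, c) + w) = √(540 + 471) = √1011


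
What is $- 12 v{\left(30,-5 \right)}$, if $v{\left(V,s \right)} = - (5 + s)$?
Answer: $0$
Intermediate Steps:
$v{\left(V,s \right)} = -5 - s$
$- 12 v{\left(30,-5 \right)} = - 12 \left(-5 - -5\right) = - 12 \left(-5 + 5\right) = \left(-12\right) 0 = 0$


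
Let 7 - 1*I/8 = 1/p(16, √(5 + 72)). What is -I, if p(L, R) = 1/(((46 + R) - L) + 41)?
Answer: 512 + 8*√77 ≈ 582.20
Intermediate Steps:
p(L, R) = 1/(87 + R - L) (p(L, R) = 1/((46 + R - L) + 41) = 1/(87 + R - L))
I = -512 - 8*√77 (I = 56 - (568 + 8*√(5 + 72)) = 56 - (568 + 8*√77) = 56 - 8*(71 + √77) = 56 + (-568 - 8*√77) = -512 - 8*√77 ≈ -582.20)
-I = -(-512 - 8*√77) = 512 + 8*√77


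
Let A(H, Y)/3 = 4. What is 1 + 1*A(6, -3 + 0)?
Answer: 13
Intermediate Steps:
A(H, Y) = 12 (A(H, Y) = 3*4 = 12)
1 + 1*A(6, -3 + 0) = 1 + 1*12 = 1 + 12 = 13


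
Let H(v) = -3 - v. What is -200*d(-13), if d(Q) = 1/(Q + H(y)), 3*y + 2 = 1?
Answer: 600/47 ≈ 12.766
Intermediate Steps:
y = -⅓ (y = -⅔ + (⅓)*1 = -⅔ + ⅓ = -⅓ ≈ -0.33333)
d(Q) = 1/(-8/3 + Q) (d(Q) = 1/(Q + (-3 - 1*(-⅓))) = 1/(Q + (-3 + ⅓)) = 1/(Q - 8/3) = 1/(-8/3 + Q))
-200*d(-13) = -600/(-8 + 3*(-13)) = -600/(-8 - 39) = -600/(-47) = -600*(-1)/47 = -200*(-3/47) = 600/47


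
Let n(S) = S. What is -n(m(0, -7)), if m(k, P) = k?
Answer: 0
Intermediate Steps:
-n(m(0, -7)) = -1*0 = 0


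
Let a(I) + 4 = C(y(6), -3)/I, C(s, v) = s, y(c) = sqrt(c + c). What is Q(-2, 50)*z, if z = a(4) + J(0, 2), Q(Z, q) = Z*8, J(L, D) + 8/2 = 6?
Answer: 32 - 8*sqrt(3) ≈ 18.144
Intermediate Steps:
y(c) = sqrt(2)*sqrt(c) (y(c) = sqrt(2*c) = sqrt(2)*sqrt(c))
J(L, D) = 2 (J(L, D) = -4 + 6 = 2)
Q(Z, q) = 8*Z
a(I) = -4 + 2*sqrt(3)/I (a(I) = -4 + (sqrt(2)*sqrt(6))/I = -4 + (2*sqrt(3))/I = -4 + 2*sqrt(3)/I)
z = -2 + sqrt(3)/2 (z = (-4 + 2*sqrt(3)/4) + 2 = (-4 + 2*sqrt(3)*(1/4)) + 2 = (-4 + sqrt(3)/2) + 2 = -2 + sqrt(3)/2 ≈ -1.1340)
Q(-2, 50)*z = (8*(-2))*(-2 + sqrt(3)/2) = -16*(-2 + sqrt(3)/2) = 32 - 8*sqrt(3)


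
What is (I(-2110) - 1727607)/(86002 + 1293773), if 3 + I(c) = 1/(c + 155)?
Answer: -3377477551/2697460125 ≈ -1.2521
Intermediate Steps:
I(c) = -3 + 1/(155 + c) (I(c) = -3 + 1/(c + 155) = -3 + 1/(155 + c))
(I(-2110) - 1727607)/(86002 + 1293773) = ((-464 - 3*(-2110))/(155 - 2110) - 1727607)/(86002 + 1293773) = ((-464 + 6330)/(-1955) - 1727607)/1379775 = (-1/1955*5866 - 1727607)*(1/1379775) = (-5866/1955 - 1727607)*(1/1379775) = -3377477551/1955*1/1379775 = -3377477551/2697460125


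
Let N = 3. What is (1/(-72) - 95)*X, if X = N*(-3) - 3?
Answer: 6841/6 ≈ 1140.2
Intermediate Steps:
X = -12 (X = 3*(-3) - 3 = -9 - 3 = -12)
(1/(-72) - 95)*X = (1/(-72) - 95)*(-12) = (-1/72 - 95)*(-12) = -6841/72*(-12) = 6841/6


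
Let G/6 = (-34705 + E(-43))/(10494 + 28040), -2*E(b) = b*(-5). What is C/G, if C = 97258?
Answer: -3747739772/208875 ≈ -17943.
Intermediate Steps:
E(b) = 5*b/2 (E(b) = -b*(-5)/2 = -(-5)*b/2 = 5*b/2)
G = -208875/38534 (G = 6*((-34705 + (5/2)*(-43))/(10494 + 28040)) = 6*((-34705 - 215/2)/38534) = 6*(-69625/2*1/38534) = 6*(-69625/77068) = -208875/38534 ≈ -5.4205)
C/G = 97258/(-208875/38534) = 97258*(-38534/208875) = -3747739772/208875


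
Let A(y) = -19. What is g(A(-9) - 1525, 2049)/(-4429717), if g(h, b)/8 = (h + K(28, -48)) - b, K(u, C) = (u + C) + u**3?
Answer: -146712/4429717 ≈ -0.033120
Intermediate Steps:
K(u, C) = C + u + u**3 (K(u, C) = (C + u) + u**3 = C + u + u**3)
g(h, b) = 175456 - 8*b + 8*h (g(h, b) = 8*((h + (-48 + 28 + 28**3)) - b) = 8*((h + (-48 + 28 + 21952)) - b) = 8*((h + 21932) - b) = 8*((21932 + h) - b) = 8*(21932 + h - b) = 175456 - 8*b + 8*h)
g(A(-9) - 1525, 2049)/(-4429717) = (175456 - 8*2049 + 8*(-19 - 1525))/(-4429717) = (175456 - 16392 + 8*(-1544))*(-1/4429717) = (175456 - 16392 - 12352)*(-1/4429717) = 146712*(-1/4429717) = -146712/4429717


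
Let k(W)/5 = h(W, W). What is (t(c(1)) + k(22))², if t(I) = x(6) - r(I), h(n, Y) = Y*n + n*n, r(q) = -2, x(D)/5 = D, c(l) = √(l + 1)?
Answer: 23736384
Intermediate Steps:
c(l) = √(1 + l)
x(D) = 5*D
h(n, Y) = n² + Y*n (h(n, Y) = Y*n + n² = n² + Y*n)
t(I) = 32 (t(I) = 5*6 - 1*(-2) = 30 + 2 = 32)
k(W) = 10*W² (k(W) = 5*(W*(W + W)) = 5*(W*(2*W)) = 5*(2*W²) = 10*W²)
(t(c(1)) + k(22))² = (32 + 10*22²)² = (32 + 10*484)² = (32 + 4840)² = 4872² = 23736384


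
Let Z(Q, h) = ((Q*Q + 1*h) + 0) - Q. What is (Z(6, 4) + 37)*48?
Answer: 3408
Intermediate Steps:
Z(Q, h) = h + Q² - Q (Z(Q, h) = ((Q² + h) + 0) - Q = ((h + Q²) + 0) - Q = (h + Q²) - Q = h + Q² - Q)
(Z(6, 4) + 37)*48 = ((4 + 6² - 1*6) + 37)*48 = ((4 + 36 - 6) + 37)*48 = (34 + 37)*48 = 71*48 = 3408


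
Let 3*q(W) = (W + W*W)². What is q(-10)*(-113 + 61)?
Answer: -140400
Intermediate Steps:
q(W) = (W + W²)²/3 (q(W) = (W + W*W)²/3 = (W + W²)²/3)
q(-10)*(-113 + 61) = ((⅓)*(-10)²*(1 - 10)²)*(-113 + 61) = ((⅓)*100*(-9)²)*(-52) = ((⅓)*100*81)*(-52) = 2700*(-52) = -140400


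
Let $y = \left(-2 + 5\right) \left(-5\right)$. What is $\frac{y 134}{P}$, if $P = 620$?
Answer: $- \frac{201}{62} \approx -3.2419$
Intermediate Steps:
$y = -15$ ($y = 3 \left(-5\right) = -15$)
$\frac{y 134}{P} = \frac{\left(-15\right) 134}{620} = \left(-2010\right) \frac{1}{620} = - \frac{201}{62}$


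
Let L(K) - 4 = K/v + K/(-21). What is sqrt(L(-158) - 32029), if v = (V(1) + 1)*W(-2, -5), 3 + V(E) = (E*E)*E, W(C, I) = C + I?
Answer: I*sqrt(14129661)/21 ≈ 179.0*I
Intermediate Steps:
V(E) = -3 + E**3 (V(E) = -3 + (E*E)*E = -3 + E**2*E = -3 + E**3)
v = 7 (v = ((-3 + 1**3) + 1)*(-2 - 5) = ((-3 + 1) + 1)*(-7) = (-2 + 1)*(-7) = -1*(-7) = 7)
L(K) = 4 + 2*K/21 (L(K) = 4 + (K/7 + K/(-21)) = 4 + (K*(1/7) + K*(-1/21)) = 4 + (K/7 - K/21) = 4 + 2*K/21)
sqrt(L(-158) - 32029) = sqrt((4 + (2/21)*(-158)) - 32029) = sqrt((4 - 316/21) - 32029) = sqrt(-232/21 - 32029) = sqrt(-672841/21) = I*sqrt(14129661)/21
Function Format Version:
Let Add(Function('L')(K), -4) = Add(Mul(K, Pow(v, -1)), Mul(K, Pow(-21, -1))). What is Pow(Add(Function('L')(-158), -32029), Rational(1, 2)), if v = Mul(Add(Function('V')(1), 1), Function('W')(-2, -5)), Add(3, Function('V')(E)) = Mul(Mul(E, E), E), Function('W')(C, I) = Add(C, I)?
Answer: Mul(Rational(1, 21), I, Pow(14129661, Rational(1, 2))) ≈ Mul(179.00, I)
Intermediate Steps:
Function('V')(E) = Add(-3, Pow(E, 3)) (Function('V')(E) = Add(-3, Mul(Mul(E, E), E)) = Add(-3, Mul(Pow(E, 2), E)) = Add(-3, Pow(E, 3)))
v = 7 (v = Mul(Add(Add(-3, Pow(1, 3)), 1), Add(-2, -5)) = Mul(Add(Add(-3, 1), 1), -7) = Mul(Add(-2, 1), -7) = Mul(-1, -7) = 7)
Function('L')(K) = Add(4, Mul(Rational(2, 21), K)) (Function('L')(K) = Add(4, Add(Mul(K, Pow(7, -1)), Mul(K, Pow(-21, -1)))) = Add(4, Add(Mul(K, Rational(1, 7)), Mul(K, Rational(-1, 21)))) = Add(4, Add(Mul(Rational(1, 7), K), Mul(Rational(-1, 21), K))) = Add(4, Mul(Rational(2, 21), K)))
Pow(Add(Function('L')(-158), -32029), Rational(1, 2)) = Pow(Add(Add(4, Mul(Rational(2, 21), -158)), -32029), Rational(1, 2)) = Pow(Add(Add(4, Rational(-316, 21)), -32029), Rational(1, 2)) = Pow(Add(Rational(-232, 21), -32029), Rational(1, 2)) = Pow(Rational(-672841, 21), Rational(1, 2)) = Mul(Rational(1, 21), I, Pow(14129661, Rational(1, 2)))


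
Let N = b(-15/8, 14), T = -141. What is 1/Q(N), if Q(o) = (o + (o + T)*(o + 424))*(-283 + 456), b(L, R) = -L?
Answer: -64/655993683 ≈ -9.7562e-8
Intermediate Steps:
N = 15/8 (N = -(-15)/8 = -1*(-15/8) = 15/8 ≈ 1.8750)
Q(o) = 173*o + 173*(-141 + o)*(424 + o) (Q(o) = (o + (o - 141)*(o + 424))*(-283 + 456) = (o + (-141 + o)*(424 + o))*173 = 173*o + 173*(-141 + o)*(424 + o))
1/Q(N) = 1/(-10342632 + 173*(15/8)² + 49132*(15/8)) = 1/(-10342632 + 173*(225/64) + 184245/2) = 1/(-10342632 + 38925/64 + 184245/2) = 1/(-655993683/64) = -64/655993683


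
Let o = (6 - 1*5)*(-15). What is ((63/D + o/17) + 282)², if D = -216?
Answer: 13127888929/166464 ≈ 78863.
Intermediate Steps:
o = -15 (o = (6 - 5)*(-15) = 1*(-15) = -15)
((63/D + o/17) + 282)² = ((63/(-216) - 15/17) + 282)² = ((63*(-1/216) - 15*1/17) + 282)² = ((-7/24 - 15/17) + 282)² = (-479/408 + 282)² = (114577/408)² = 13127888929/166464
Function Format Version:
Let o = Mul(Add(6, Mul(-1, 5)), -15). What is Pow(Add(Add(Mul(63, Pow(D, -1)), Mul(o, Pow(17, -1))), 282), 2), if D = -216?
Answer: Rational(13127888929, 166464) ≈ 78863.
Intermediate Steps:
o = -15 (o = Mul(Add(6, -5), -15) = Mul(1, -15) = -15)
Pow(Add(Add(Mul(63, Pow(D, -1)), Mul(o, Pow(17, -1))), 282), 2) = Pow(Add(Add(Mul(63, Pow(-216, -1)), Mul(-15, Pow(17, -1))), 282), 2) = Pow(Add(Add(Mul(63, Rational(-1, 216)), Mul(-15, Rational(1, 17))), 282), 2) = Pow(Add(Add(Rational(-7, 24), Rational(-15, 17)), 282), 2) = Pow(Add(Rational(-479, 408), 282), 2) = Pow(Rational(114577, 408), 2) = Rational(13127888929, 166464)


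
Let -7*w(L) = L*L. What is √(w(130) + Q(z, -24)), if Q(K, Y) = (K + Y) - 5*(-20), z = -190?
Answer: I*√123886/7 ≈ 50.282*I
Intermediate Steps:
w(L) = -L²/7 (w(L) = -L*L/7 = -L²/7)
Q(K, Y) = 100 + K + Y (Q(K, Y) = (K + Y) + 100 = 100 + K + Y)
√(w(130) + Q(z, -24)) = √(-⅐*130² + (100 - 190 - 24)) = √(-⅐*16900 - 114) = √(-16900/7 - 114) = √(-17698/7) = I*√123886/7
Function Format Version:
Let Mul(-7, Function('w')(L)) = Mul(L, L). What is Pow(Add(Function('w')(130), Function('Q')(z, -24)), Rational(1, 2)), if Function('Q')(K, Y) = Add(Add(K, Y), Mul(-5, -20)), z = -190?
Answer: Mul(Rational(1, 7), I, Pow(123886, Rational(1, 2))) ≈ Mul(50.282, I)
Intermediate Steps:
Function('w')(L) = Mul(Rational(-1, 7), Pow(L, 2)) (Function('w')(L) = Mul(Rational(-1, 7), Mul(L, L)) = Mul(Rational(-1, 7), Pow(L, 2)))
Function('Q')(K, Y) = Add(100, K, Y) (Function('Q')(K, Y) = Add(Add(K, Y), 100) = Add(100, K, Y))
Pow(Add(Function('w')(130), Function('Q')(z, -24)), Rational(1, 2)) = Pow(Add(Mul(Rational(-1, 7), Pow(130, 2)), Add(100, -190, -24)), Rational(1, 2)) = Pow(Add(Mul(Rational(-1, 7), 16900), -114), Rational(1, 2)) = Pow(Add(Rational(-16900, 7), -114), Rational(1, 2)) = Pow(Rational(-17698, 7), Rational(1, 2)) = Mul(Rational(1, 7), I, Pow(123886, Rational(1, 2)))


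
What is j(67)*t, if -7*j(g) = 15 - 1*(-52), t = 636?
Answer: -42612/7 ≈ -6087.4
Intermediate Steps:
j(g) = -67/7 (j(g) = -(15 - 1*(-52))/7 = -(15 + 52)/7 = -1/7*67 = -67/7)
j(67)*t = -67/7*636 = -42612/7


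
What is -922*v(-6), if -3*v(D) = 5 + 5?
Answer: 9220/3 ≈ 3073.3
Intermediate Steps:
v(D) = -10/3 (v(D) = -(5 + 5)/3 = -⅓*10 = -10/3)
-922*v(-6) = -922*(-10/3) = 9220/3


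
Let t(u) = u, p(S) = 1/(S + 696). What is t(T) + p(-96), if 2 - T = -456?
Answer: 274801/600 ≈ 458.00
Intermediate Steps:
T = 458 (T = 2 - 1*(-456) = 2 + 456 = 458)
p(S) = 1/(696 + S)
t(T) + p(-96) = 458 + 1/(696 - 96) = 458 + 1/600 = 274801/600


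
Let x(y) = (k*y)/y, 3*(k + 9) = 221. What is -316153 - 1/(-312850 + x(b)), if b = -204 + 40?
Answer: -296664064465/938356 ≈ -3.1615e+5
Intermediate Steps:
k = 194/3 (k = -9 + (⅓)*221 = -9 + 221/3 = 194/3 ≈ 64.667)
b = -164
x(y) = 194/3 (x(y) = (194*y/3)/y = 194/3)
-316153 - 1/(-312850 + x(b)) = -316153 - 1/(-312850 + 194/3) = -316153 - 1/(-938356/3) = -316153 - 1*(-3/938356) = -316153 + 3/938356 = -296664064465/938356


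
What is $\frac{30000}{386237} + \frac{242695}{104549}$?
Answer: $\frac{96874258715}{40380692113} \approx 2.399$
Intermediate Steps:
$\frac{30000}{386237} + \frac{242695}{104549} = \frac{96874258715}{40380692113}$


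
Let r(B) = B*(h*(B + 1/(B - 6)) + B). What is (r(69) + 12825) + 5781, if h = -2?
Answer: 290699/21 ≈ 13843.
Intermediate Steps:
r(B) = B*(-B - 2/(-6 + B)) (r(B) = B*(-2*(B + 1/(B - 6)) + B) = B*(-2*(B + 1/(-6 + B)) + B) = B*((-2*B - 2/(-6 + B)) + B) = B*(-B - 2/(-6 + B)))
(r(69) + 12825) + 5781 = (69*(-2 - 1*69² + 6*69)/(-6 + 69) + 12825) + 5781 = (69*(-2 - 1*4761 + 414)/63 + 12825) + 5781 = (69*(1/63)*(-2 - 4761 + 414) + 12825) + 5781 = (69*(1/63)*(-4349) + 12825) + 5781 = (-100027/21 + 12825) + 5781 = 169298/21 + 5781 = 290699/21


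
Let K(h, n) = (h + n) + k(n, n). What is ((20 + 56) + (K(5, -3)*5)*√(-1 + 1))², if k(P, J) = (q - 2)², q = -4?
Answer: 5776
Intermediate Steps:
k(P, J) = 36 (k(P, J) = (-4 - 2)² = (-6)² = 36)
K(h, n) = 36 + h + n (K(h, n) = (h + n) + 36 = 36 + h + n)
((20 + 56) + (K(5, -3)*5)*√(-1 + 1))² = ((20 + 56) + ((36 + 5 - 3)*5)*√(-1 + 1))² = (76 + (38*5)*√0)² = (76 + 190*0)² = (76 + 0)² = 76² = 5776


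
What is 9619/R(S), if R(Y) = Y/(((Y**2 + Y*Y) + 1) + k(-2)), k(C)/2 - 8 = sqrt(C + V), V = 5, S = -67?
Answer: -86522905/67 - 19238*sqrt(3)/67 ≈ -1.2919e+6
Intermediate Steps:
k(C) = 16 + 2*sqrt(5 + C) (k(C) = 16 + 2*sqrt(C + 5) = 16 + 2*sqrt(5 + C))
R(Y) = Y/(17 + 2*sqrt(3) + 2*Y**2) (R(Y) = Y/(((Y**2 + Y*Y) + 1) + (16 + 2*sqrt(5 - 2))) = Y/(((Y**2 + Y**2) + 1) + (16 + 2*sqrt(3))) = Y/((2*Y**2 + 1) + (16 + 2*sqrt(3))) = Y/((1 + 2*Y**2) + (16 + 2*sqrt(3))) = Y/(17 + 2*sqrt(3) + 2*Y**2))
9619/R(S) = 9619/((-67/(17 + 2*sqrt(3) + 2*(-67)**2))) = 9619/((-67/(17 + 2*sqrt(3) + 2*4489))) = 9619/((-67/(17 + 2*sqrt(3) + 8978))) = 9619/((-67/(8995 + 2*sqrt(3)))) = 9619*(-8995/67 - 2*sqrt(3)/67) = -86522905/67 - 19238*sqrt(3)/67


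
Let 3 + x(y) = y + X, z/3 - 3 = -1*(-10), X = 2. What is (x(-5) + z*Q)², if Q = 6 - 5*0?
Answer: 51984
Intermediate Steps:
Q = 6 (Q = 6 + 0 = 6)
z = 39 (z = 9 + 3*(-1*(-10)) = 9 + 3*10 = 9 + 30 = 39)
x(y) = -1 + y (x(y) = -3 + (y + 2) = -3 + (2 + y) = -1 + y)
(x(-5) + z*Q)² = ((-1 - 5) + 39*6)² = (-6 + 234)² = 228² = 51984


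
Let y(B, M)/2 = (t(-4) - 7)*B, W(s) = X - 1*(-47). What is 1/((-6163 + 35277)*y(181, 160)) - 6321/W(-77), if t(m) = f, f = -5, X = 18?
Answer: -799424556401/8220629040 ≈ -97.246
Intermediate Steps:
t(m) = -5
W(s) = 65 (W(s) = 18 - 1*(-47) = 18 + 47 = 65)
y(B, M) = -24*B (y(B, M) = 2*((-5 - 7)*B) = 2*(-12*B) = -24*B)
1/((-6163 + 35277)*y(181, 160)) - 6321/W(-77) = 1/((-6163 + 35277)*((-24*181))) - 6321/65 = 1/(29114*(-4344)) - 6321*1/65 = (1/29114)*(-1/4344) - 6321/65 = -1/126471216 - 6321/65 = -799424556401/8220629040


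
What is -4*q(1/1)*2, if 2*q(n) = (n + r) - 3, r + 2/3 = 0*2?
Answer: 32/3 ≈ 10.667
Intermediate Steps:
r = -⅔ (r = -⅔ + 0*2 = -⅔ + 0 = -⅔ ≈ -0.66667)
q(n) = -11/6 + n/2 (q(n) = ((n - ⅔) - 3)/2 = ((-⅔ + n) - 3)/2 = (-11/3 + n)/2 = -11/6 + n/2)
-4*q(1/1)*2 = -4*(-11/6 + (½)/1)*2 = -4*(-11/6 + (½)*1)*2 = -4*(-11/6 + ½)*2 = -4*(-4/3)*2 = (16/3)*2 = 32/3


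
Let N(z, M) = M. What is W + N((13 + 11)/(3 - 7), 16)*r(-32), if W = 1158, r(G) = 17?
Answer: 1430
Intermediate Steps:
W + N((13 + 11)/(3 - 7), 16)*r(-32) = 1158 + 16*17 = 1158 + 272 = 1430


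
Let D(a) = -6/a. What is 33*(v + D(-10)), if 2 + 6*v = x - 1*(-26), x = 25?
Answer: 2893/10 ≈ 289.30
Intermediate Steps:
v = 49/6 (v = -1/3 + (25 - 1*(-26))/6 = -1/3 + (25 + 26)/6 = -1/3 + (1/6)*51 = -1/3 + 17/2 = 49/6 ≈ 8.1667)
33*(v + D(-10)) = 33*(49/6 - 6/(-10)) = 33*(49/6 - 6*(-1/10)) = 33*(49/6 + 3/5) = 33*(263/30) = 2893/10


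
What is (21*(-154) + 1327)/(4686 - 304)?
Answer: -1907/4382 ≈ -0.43519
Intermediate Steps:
(21*(-154) + 1327)/(4686 - 304) = (-3234 + 1327)/4382 = -1907*1/4382 = -1907/4382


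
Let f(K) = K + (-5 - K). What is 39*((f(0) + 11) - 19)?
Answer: -507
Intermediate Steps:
f(K) = -5
39*((f(0) + 11) - 19) = 39*((-5 + 11) - 19) = 39*(6 - 19) = 39*(-13) = -507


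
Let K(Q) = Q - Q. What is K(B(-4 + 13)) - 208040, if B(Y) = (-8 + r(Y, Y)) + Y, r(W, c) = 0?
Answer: -208040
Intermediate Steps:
B(Y) = -8 + Y (B(Y) = (-8 + 0) + Y = -8 + Y)
K(Q) = 0
K(B(-4 + 13)) - 208040 = 0 - 208040 = -208040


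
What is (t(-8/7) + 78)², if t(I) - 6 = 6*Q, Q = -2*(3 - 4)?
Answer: 9216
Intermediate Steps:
Q = 2 (Q = -2*(-1) = 2)
t(I) = 18 (t(I) = 6 + 6*2 = 6 + 12 = 18)
(t(-8/7) + 78)² = (18 + 78)² = 96² = 9216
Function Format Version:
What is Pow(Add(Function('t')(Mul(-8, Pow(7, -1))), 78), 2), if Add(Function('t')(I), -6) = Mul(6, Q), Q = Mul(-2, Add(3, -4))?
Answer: 9216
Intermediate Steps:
Q = 2 (Q = Mul(-2, -1) = 2)
Function('t')(I) = 18 (Function('t')(I) = Add(6, Mul(6, 2)) = Add(6, 12) = 18)
Pow(Add(Function('t')(Mul(-8, Pow(7, -1))), 78), 2) = Pow(Add(18, 78), 2) = Pow(96, 2) = 9216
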